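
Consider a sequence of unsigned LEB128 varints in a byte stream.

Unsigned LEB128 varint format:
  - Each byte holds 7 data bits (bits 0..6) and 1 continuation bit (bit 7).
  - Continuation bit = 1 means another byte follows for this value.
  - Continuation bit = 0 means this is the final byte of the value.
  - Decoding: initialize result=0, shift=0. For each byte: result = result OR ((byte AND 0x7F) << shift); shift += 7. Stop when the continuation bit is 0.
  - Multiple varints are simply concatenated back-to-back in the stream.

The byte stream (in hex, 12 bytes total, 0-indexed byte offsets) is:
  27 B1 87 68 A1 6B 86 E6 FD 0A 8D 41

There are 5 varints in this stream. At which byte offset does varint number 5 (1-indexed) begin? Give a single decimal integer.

  byte[0]=0x27 cont=0 payload=0x27=39: acc |= 39<<0 -> acc=39 shift=7 [end]
Varint 1: bytes[0:1] = 27 -> value 39 (1 byte(s))
  byte[1]=0xB1 cont=1 payload=0x31=49: acc |= 49<<0 -> acc=49 shift=7
  byte[2]=0x87 cont=1 payload=0x07=7: acc |= 7<<7 -> acc=945 shift=14
  byte[3]=0x68 cont=0 payload=0x68=104: acc |= 104<<14 -> acc=1704881 shift=21 [end]
Varint 2: bytes[1:4] = B1 87 68 -> value 1704881 (3 byte(s))
  byte[4]=0xA1 cont=1 payload=0x21=33: acc |= 33<<0 -> acc=33 shift=7
  byte[5]=0x6B cont=0 payload=0x6B=107: acc |= 107<<7 -> acc=13729 shift=14 [end]
Varint 3: bytes[4:6] = A1 6B -> value 13729 (2 byte(s))
  byte[6]=0x86 cont=1 payload=0x06=6: acc |= 6<<0 -> acc=6 shift=7
  byte[7]=0xE6 cont=1 payload=0x66=102: acc |= 102<<7 -> acc=13062 shift=14
  byte[8]=0xFD cont=1 payload=0x7D=125: acc |= 125<<14 -> acc=2061062 shift=21
  byte[9]=0x0A cont=0 payload=0x0A=10: acc |= 10<<21 -> acc=23032582 shift=28 [end]
Varint 4: bytes[6:10] = 86 E6 FD 0A -> value 23032582 (4 byte(s))
  byte[10]=0x8D cont=1 payload=0x0D=13: acc |= 13<<0 -> acc=13 shift=7
  byte[11]=0x41 cont=0 payload=0x41=65: acc |= 65<<7 -> acc=8333 shift=14 [end]
Varint 5: bytes[10:12] = 8D 41 -> value 8333 (2 byte(s))

Answer: 10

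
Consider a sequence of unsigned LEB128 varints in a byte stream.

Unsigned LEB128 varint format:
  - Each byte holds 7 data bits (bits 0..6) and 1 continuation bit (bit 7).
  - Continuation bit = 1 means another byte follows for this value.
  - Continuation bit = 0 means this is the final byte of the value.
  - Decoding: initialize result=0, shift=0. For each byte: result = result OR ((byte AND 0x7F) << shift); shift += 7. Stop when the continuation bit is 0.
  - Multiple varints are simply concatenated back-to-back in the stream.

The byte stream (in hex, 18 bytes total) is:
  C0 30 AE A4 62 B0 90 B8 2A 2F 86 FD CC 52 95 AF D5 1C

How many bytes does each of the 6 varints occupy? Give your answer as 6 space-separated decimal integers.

Answer: 2 3 4 1 4 4

Derivation:
  byte[0]=0xC0 cont=1 payload=0x40=64: acc |= 64<<0 -> acc=64 shift=7
  byte[1]=0x30 cont=0 payload=0x30=48: acc |= 48<<7 -> acc=6208 shift=14 [end]
Varint 1: bytes[0:2] = C0 30 -> value 6208 (2 byte(s))
  byte[2]=0xAE cont=1 payload=0x2E=46: acc |= 46<<0 -> acc=46 shift=7
  byte[3]=0xA4 cont=1 payload=0x24=36: acc |= 36<<7 -> acc=4654 shift=14
  byte[4]=0x62 cont=0 payload=0x62=98: acc |= 98<<14 -> acc=1610286 shift=21 [end]
Varint 2: bytes[2:5] = AE A4 62 -> value 1610286 (3 byte(s))
  byte[5]=0xB0 cont=1 payload=0x30=48: acc |= 48<<0 -> acc=48 shift=7
  byte[6]=0x90 cont=1 payload=0x10=16: acc |= 16<<7 -> acc=2096 shift=14
  byte[7]=0xB8 cont=1 payload=0x38=56: acc |= 56<<14 -> acc=919600 shift=21
  byte[8]=0x2A cont=0 payload=0x2A=42: acc |= 42<<21 -> acc=88999984 shift=28 [end]
Varint 3: bytes[5:9] = B0 90 B8 2A -> value 88999984 (4 byte(s))
  byte[9]=0x2F cont=0 payload=0x2F=47: acc |= 47<<0 -> acc=47 shift=7 [end]
Varint 4: bytes[9:10] = 2F -> value 47 (1 byte(s))
  byte[10]=0x86 cont=1 payload=0x06=6: acc |= 6<<0 -> acc=6 shift=7
  byte[11]=0xFD cont=1 payload=0x7D=125: acc |= 125<<7 -> acc=16006 shift=14
  byte[12]=0xCC cont=1 payload=0x4C=76: acc |= 76<<14 -> acc=1261190 shift=21
  byte[13]=0x52 cont=0 payload=0x52=82: acc |= 82<<21 -> acc=173227654 shift=28 [end]
Varint 5: bytes[10:14] = 86 FD CC 52 -> value 173227654 (4 byte(s))
  byte[14]=0x95 cont=1 payload=0x15=21: acc |= 21<<0 -> acc=21 shift=7
  byte[15]=0xAF cont=1 payload=0x2F=47: acc |= 47<<7 -> acc=6037 shift=14
  byte[16]=0xD5 cont=1 payload=0x55=85: acc |= 85<<14 -> acc=1398677 shift=21
  byte[17]=0x1C cont=0 payload=0x1C=28: acc |= 28<<21 -> acc=60118933 shift=28 [end]
Varint 6: bytes[14:18] = 95 AF D5 1C -> value 60118933 (4 byte(s))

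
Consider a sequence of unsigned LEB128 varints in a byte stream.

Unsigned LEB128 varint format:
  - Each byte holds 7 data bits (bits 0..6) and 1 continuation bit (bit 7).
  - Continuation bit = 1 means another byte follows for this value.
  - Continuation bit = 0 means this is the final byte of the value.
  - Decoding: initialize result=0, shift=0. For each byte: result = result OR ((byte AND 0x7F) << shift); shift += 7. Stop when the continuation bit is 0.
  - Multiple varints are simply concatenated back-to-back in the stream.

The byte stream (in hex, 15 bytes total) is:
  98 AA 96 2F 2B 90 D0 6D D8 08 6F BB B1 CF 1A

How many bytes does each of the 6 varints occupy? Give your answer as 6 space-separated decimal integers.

  byte[0]=0x98 cont=1 payload=0x18=24: acc |= 24<<0 -> acc=24 shift=7
  byte[1]=0xAA cont=1 payload=0x2A=42: acc |= 42<<7 -> acc=5400 shift=14
  byte[2]=0x96 cont=1 payload=0x16=22: acc |= 22<<14 -> acc=365848 shift=21
  byte[3]=0x2F cont=0 payload=0x2F=47: acc |= 47<<21 -> acc=98931992 shift=28 [end]
Varint 1: bytes[0:4] = 98 AA 96 2F -> value 98931992 (4 byte(s))
  byte[4]=0x2B cont=0 payload=0x2B=43: acc |= 43<<0 -> acc=43 shift=7 [end]
Varint 2: bytes[4:5] = 2B -> value 43 (1 byte(s))
  byte[5]=0x90 cont=1 payload=0x10=16: acc |= 16<<0 -> acc=16 shift=7
  byte[6]=0xD0 cont=1 payload=0x50=80: acc |= 80<<7 -> acc=10256 shift=14
  byte[7]=0x6D cont=0 payload=0x6D=109: acc |= 109<<14 -> acc=1796112 shift=21 [end]
Varint 3: bytes[5:8] = 90 D0 6D -> value 1796112 (3 byte(s))
  byte[8]=0xD8 cont=1 payload=0x58=88: acc |= 88<<0 -> acc=88 shift=7
  byte[9]=0x08 cont=0 payload=0x08=8: acc |= 8<<7 -> acc=1112 shift=14 [end]
Varint 4: bytes[8:10] = D8 08 -> value 1112 (2 byte(s))
  byte[10]=0x6F cont=0 payload=0x6F=111: acc |= 111<<0 -> acc=111 shift=7 [end]
Varint 5: bytes[10:11] = 6F -> value 111 (1 byte(s))
  byte[11]=0xBB cont=1 payload=0x3B=59: acc |= 59<<0 -> acc=59 shift=7
  byte[12]=0xB1 cont=1 payload=0x31=49: acc |= 49<<7 -> acc=6331 shift=14
  byte[13]=0xCF cont=1 payload=0x4F=79: acc |= 79<<14 -> acc=1300667 shift=21
  byte[14]=0x1A cont=0 payload=0x1A=26: acc |= 26<<21 -> acc=55826619 shift=28 [end]
Varint 6: bytes[11:15] = BB B1 CF 1A -> value 55826619 (4 byte(s))

Answer: 4 1 3 2 1 4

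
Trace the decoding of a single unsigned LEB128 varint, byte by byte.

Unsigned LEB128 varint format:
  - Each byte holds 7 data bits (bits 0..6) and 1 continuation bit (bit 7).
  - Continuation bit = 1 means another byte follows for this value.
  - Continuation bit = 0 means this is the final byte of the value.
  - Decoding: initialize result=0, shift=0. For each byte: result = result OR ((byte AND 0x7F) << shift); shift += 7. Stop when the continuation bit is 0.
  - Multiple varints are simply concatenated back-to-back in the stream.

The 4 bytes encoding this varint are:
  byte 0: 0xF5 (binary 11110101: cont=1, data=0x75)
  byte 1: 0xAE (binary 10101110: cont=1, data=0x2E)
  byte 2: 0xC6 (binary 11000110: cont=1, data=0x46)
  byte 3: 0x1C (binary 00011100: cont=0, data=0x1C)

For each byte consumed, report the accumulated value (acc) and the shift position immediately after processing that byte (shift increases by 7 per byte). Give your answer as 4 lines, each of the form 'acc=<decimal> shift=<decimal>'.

Answer: acc=117 shift=7
acc=6005 shift=14
acc=1152885 shift=21
acc=59873141 shift=28

Derivation:
byte 0=0xF5: payload=0x75=117, contrib = 117<<0 = 117; acc -> 117, shift -> 7
byte 1=0xAE: payload=0x2E=46, contrib = 46<<7 = 5888; acc -> 6005, shift -> 14
byte 2=0xC6: payload=0x46=70, contrib = 70<<14 = 1146880; acc -> 1152885, shift -> 21
byte 3=0x1C: payload=0x1C=28, contrib = 28<<21 = 58720256; acc -> 59873141, shift -> 28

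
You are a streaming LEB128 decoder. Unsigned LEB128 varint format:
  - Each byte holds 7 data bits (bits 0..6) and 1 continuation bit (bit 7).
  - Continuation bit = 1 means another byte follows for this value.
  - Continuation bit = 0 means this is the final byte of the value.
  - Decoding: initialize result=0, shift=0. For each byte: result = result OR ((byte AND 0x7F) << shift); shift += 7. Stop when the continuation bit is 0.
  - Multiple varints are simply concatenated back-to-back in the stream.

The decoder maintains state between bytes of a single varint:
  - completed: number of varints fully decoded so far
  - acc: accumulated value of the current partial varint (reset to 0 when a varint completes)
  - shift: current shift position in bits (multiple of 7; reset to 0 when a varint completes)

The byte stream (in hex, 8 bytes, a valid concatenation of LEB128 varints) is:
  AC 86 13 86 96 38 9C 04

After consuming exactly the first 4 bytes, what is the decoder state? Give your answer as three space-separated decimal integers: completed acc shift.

Answer: 1 6 7

Derivation:
byte[0]=0xAC cont=1 payload=0x2C: acc |= 44<<0 -> completed=0 acc=44 shift=7
byte[1]=0x86 cont=1 payload=0x06: acc |= 6<<7 -> completed=0 acc=812 shift=14
byte[2]=0x13 cont=0 payload=0x13: varint #1 complete (value=312108); reset -> completed=1 acc=0 shift=0
byte[3]=0x86 cont=1 payload=0x06: acc |= 6<<0 -> completed=1 acc=6 shift=7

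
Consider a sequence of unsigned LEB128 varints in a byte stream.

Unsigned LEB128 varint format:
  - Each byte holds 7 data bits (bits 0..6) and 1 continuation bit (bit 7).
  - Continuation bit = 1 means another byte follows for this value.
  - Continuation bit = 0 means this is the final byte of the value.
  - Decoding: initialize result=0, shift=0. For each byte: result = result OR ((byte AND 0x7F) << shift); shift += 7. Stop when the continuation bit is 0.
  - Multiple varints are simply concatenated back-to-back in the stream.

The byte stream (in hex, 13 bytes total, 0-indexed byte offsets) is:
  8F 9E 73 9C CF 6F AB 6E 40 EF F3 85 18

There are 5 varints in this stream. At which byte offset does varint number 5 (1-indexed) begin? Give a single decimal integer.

Answer: 9

Derivation:
  byte[0]=0x8F cont=1 payload=0x0F=15: acc |= 15<<0 -> acc=15 shift=7
  byte[1]=0x9E cont=1 payload=0x1E=30: acc |= 30<<7 -> acc=3855 shift=14
  byte[2]=0x73 cont=0 payload=0x73=115: acc |= 115<<14 -> acc=1888015 shift=21 [end]
Varint 1: bytes[0:3] = 8F 9E 73 -> value 1888015 (3 byte(s))
  byte[3]=0x9C cont=1 payload=0x1C=28: acc |= 28<<0 -> acc=28 shift=7
  byte[4]=0xCF cont=1 payload=0x4F=79: acc |= 79<<7 -> acc=10140 shift=14
  byte[5]=0x6F cont=0 payload=0x6F=111: acc |= 111<<14 -> acc=1828764 shift=21 [end]
Varint 2: bytes[3:6] = 9C CF 6F -> value 1828764 (3 byte(s))
  byte[6]=0xAB cont=1 payload=0x2B=43: acc |= 43<<0 -> acc=43 shift=7
  byte[7]=0x6E cont=0 payload=0x6E=110: acc |= 110<<7 -> acc=14123 shift=14 [end]
Varint 3: bytes[6:8] = AB 6E -> value 14123 (2 byte(s))
  byte[8]=0x40 cont=0 payload=0x40=64: acc |= 64<<0 -> acc=64 shift=7 [end]
Varint 4: bytes[8:9] = 40 -> value 64 (1 byte(s))
  byte[9]=0xEF cont=1 payload=0x6F=111: acc |= 111<<0 -> acc=111 shift=7
  byte[10]=0xF3 cont=1 payload=0x73=115: acc |= 115<<7 -> acc=14831 shift=14
  byte[11]=0x85 cont=1 payload=0x05=5: acc |= 5<<14 -> acc=96751 shift=21
  byte[12]=0x18 cont=0 payload=0x18=24: acc |= 24<<21 -> acc=50428399 shift=28 [end]
Varint 5: bytes[9:13] = EF F3 85 18 -> value 50428399 (4 byte(s))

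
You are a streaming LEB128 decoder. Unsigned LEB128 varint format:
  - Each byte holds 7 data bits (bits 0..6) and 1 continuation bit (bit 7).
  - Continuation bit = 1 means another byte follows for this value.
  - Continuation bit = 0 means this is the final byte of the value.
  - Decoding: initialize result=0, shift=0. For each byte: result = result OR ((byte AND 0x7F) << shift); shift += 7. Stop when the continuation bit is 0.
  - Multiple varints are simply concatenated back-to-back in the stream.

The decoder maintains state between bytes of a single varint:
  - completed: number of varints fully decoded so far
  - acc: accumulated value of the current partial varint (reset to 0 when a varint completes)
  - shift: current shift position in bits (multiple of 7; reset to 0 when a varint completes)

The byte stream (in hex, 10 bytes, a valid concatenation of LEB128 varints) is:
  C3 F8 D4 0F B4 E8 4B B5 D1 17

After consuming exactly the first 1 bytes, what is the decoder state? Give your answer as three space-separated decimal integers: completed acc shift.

byte[0]=0xC3 cont=1 payload=0x43: acc |= 67<<0 -> completed=0 acc=67 shift=7

Answer: 0 67 7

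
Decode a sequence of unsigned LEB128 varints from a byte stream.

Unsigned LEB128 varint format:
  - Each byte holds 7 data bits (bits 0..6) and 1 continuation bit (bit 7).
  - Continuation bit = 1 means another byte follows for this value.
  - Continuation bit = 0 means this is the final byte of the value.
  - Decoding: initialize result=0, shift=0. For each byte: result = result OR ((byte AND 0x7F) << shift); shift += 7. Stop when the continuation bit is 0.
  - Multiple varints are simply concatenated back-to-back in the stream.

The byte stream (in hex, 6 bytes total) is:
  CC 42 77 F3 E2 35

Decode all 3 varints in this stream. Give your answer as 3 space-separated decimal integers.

  byte[0]=0xCC cont=1 payload=0x4C=76: acc |= 76<<0 -> acc=76 shift=7
  byte[1]=0x42 cont=0 payload=0x42=66: acc |= 66<<7 -> acc=8524 shift=14 [end]
Varint 1: bytes[0:2] = CC 42 -> value 8524 (2 byte(s))
  byte[2]=0x77 cont=0 payload=0x77=119: acc |= 119<<0 -> acc=119 shift=7 [end]
Varint 2: bytes[2:3] = 77 -> value 119 (1 byte(s))
  byte[3]=0xF3 cont=1 payload=0x73=115: acc |= 115<<0 -> acc=115 shift=7
  byte[4]=0xE2 cont=1 payload=0x62=98: acc |= 98<<7 -> acc=12659 shift=14
  byte[5]=0x35 cont=0 payload=0x35=53: acc |= 53<<14 -> acc=881011 shift=21 [end]
Varint 3: bytes[3:6] = F3 E2 35 -> value 881011 (3 byte(s))

Answer: 8524 119 881011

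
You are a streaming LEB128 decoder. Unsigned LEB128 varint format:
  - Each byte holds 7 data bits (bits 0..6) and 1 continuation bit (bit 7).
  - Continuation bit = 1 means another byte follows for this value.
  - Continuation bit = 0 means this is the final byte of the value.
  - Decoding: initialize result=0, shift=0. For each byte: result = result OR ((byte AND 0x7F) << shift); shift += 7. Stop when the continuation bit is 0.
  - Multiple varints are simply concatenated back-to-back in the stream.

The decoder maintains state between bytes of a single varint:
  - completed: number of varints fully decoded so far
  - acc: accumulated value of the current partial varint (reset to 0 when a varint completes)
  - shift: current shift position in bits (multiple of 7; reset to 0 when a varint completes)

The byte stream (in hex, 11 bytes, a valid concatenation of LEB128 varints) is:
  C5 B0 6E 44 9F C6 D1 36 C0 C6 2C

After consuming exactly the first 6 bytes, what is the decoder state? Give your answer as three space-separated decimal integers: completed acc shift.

Answer: 2 8991 14

Derivation:
byte[0]=0xC5 cont=1 payload=0x45: acc |= 69<<0 -> completed=0 acc=69 shift=7
byte[1]=0xB0 cont=1 payload=0x30: acc |= 48<<7 -> completed=0 acc=6213 shift=14
byte[2]=0x6E cont=0 payload=0x6E: varint #1 complete (value=1808453); reset -> completed=1 acc=0 shift=0
byte[3]=0x44 cont=0 payload=0x44: varint #2 complete (value=68); reset -> completed=2 acc=0 shift=0
byte[4]=0x9F cont=1 payload=0x1F: acc |= 31<<0 -> completed=2 acc=31 shift=7
byte[5]=0xC6 cont=1 payload=0x46: acc |= 70<<7 -> completed=2 acc=8991 shift=14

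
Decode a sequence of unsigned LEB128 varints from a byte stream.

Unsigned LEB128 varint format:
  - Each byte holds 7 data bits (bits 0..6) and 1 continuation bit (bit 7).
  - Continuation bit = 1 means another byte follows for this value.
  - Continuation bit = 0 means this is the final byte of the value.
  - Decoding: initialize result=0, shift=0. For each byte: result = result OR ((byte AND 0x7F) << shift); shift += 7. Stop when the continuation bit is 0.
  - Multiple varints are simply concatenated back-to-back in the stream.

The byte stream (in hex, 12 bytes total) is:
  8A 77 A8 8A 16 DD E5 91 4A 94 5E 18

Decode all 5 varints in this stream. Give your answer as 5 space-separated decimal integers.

Answer: 15242 361768 155480797 12052 24

Derivation:
  byte[0]=0x8A cont=1 payload=0x0A=10: acc |= 10<<0 -> acc=10 shift=7
  byte[1]=0x77 cont=0 payload=0x77=119: acc |= 119<<7 -> acc=15242 shift=14 [end]
Varint 1: bytes[0:2] = 8A 77 -> value 15242 (2 byte(s))
  byte[2]=0xA8 cont=1 payload=0x28=40: acc |= 40<<0 -> acc=40 shift=7
  byte[3]=0x8A cont=1 payload=0x0A=10: acc |= 10<<7 -> acc=1320 shift=14
  byte[4]=0x16 cont=0 payload=0x16=22: acc |= 22<<14 -> acc=361768 shift=21 [end]
Varint 2: bytes[2:5] = A8 8A 16 -> value 361768 (3 byte(s))
  byte[5]=0xDD cont=1 payload=0x5D=93: acc |= 93<<0 -> acc=93 shift=7
  byte[6]=0xE5 cont=1 payload=0x65=101: acc |= 101<<7 -> acc=13021 shift=14
  byte[7]=0x91 cont=1 payload=0x11=17: acc |= 17<<14 -> acc=291549 shift=21
  byte[8]=0x4A cont=0 payload=0x4A=74: acc |= 74<<21 -> acc=155480797 shift=28 [end]
Varint 3: bytes[5:9] = DD E5 91 4A -> value 155480797 (4 byte(s))
  byte[9]=0x94 cont=1 payload=0x14=20: acc |= 20<<0 -> acc=20 shift=7
  byte[10]=0x5E cont=0 payload=0x5E=94: acc |= 94<<7 -> acc=12052 shift=14 [end]
Varint 4: bytes[9:11] = 94 5E -> value 12052 (2 byte(s))
  byte[11]=0x18 cont=0 payload=0x18=24: acc |= 24<<0 -> acc=24 shift=7 [end]
Varint 5: bytes[11:12] = 18 -> value 24 (1 byte(s))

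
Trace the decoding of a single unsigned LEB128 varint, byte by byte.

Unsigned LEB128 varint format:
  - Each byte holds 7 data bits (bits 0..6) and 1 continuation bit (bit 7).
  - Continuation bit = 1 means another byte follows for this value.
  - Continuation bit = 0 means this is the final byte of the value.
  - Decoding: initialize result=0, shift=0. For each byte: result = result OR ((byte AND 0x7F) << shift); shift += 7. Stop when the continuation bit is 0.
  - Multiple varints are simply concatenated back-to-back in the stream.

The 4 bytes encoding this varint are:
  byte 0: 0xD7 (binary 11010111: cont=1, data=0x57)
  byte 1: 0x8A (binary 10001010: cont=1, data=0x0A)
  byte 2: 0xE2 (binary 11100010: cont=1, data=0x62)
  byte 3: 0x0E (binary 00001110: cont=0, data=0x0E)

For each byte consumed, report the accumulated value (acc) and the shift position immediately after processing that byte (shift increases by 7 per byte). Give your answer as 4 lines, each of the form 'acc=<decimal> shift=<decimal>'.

Answer: acc=87 shift=7
acc=1367 shift=14
acc=1606999 shift=21
acc=30967127 shift=28

Derivation:
byte 0=0xD7: payload=0x57=87, contrib = 87<<0 = 87; acc -> 87, shift -> 7
byte 1=0x8A: payload=0x0A=10, contrib = 10<<7 = 1280; acc -> 1367, shift -> 14
byte 2=0xE2: payload=0x62=98, contrib = 98<<14 = 1605632; acc -> 1606999, shift -> 21
byte 3=0x0E: payload=0x0E=14, contrib = 14<<21 = 29360128; acc -> 30967127, shift -> 28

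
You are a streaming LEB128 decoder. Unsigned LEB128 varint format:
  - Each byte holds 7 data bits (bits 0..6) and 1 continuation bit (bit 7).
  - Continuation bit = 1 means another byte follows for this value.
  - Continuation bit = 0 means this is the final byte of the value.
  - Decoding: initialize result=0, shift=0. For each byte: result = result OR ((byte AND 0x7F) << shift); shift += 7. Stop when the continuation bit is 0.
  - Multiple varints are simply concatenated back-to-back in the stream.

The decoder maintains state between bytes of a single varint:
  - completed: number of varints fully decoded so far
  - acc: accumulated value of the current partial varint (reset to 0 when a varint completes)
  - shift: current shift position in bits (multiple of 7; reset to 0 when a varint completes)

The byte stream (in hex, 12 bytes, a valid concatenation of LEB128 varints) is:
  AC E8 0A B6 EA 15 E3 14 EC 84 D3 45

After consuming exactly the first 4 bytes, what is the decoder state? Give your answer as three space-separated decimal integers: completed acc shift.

Answer: 1 54 7

Derivation:
byte[0]=0xAC cont=1 payload=0x2C: acc |= 44<<0 -> completed=0 acc=44 shift=7
byte[1]=0xE8 cont=1 payload=0x68: acc |= 104<<7 -> completed=0 acc=13356 shift=14
byte[2]=0x0A cont=0 payload=0x0A: varint #1 complete (value=177196); reset -> completed=1 acc=0 shift=0
byte[3]=0xB6 cont=1 payload=0x36: acc |= 54<<0 -> completed=1 acc=54 shift=7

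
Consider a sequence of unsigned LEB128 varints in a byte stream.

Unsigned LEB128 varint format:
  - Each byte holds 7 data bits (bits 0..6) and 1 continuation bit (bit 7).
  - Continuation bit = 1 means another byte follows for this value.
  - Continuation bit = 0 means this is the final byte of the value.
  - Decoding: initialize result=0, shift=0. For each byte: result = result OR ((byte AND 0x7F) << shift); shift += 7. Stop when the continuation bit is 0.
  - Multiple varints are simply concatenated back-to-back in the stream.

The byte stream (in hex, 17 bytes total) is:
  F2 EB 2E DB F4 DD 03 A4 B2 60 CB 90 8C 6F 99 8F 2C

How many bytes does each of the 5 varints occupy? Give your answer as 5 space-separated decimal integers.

Answer: 3 4 3 4 3

Derivation:
  byte[0]=0xF2 cont=1 payload=0x72=114: acc |= 114<<0 -> acc=114 shift=7
  byte[1]=0xEB cont=1 payload=0x6B=107: acc |= 107<<7 -> acc=13810 shift=14
  byte[2]=0x2E cont=0 payload=0x2E=46: acc |= 46<<14 -> acc=767474 shift=21 [end]
Varint 1: bytes[0:3] = F2 EB 2E -> value 767474 (3 byte(s))
  byte[3]=0xDB cont=1 payload=0x5B=91: acc |= 91<<0 -> acc=91 shift=7
  byte[4]=0xF4 cont=1 payload=0x74=116: acc |= 116<<7 -> acc=14939 shift=14
  byte[5]=0xDD cont=1 payload=0x5D=93: acc |= 93<<14 -> acc=1538651 shift=21
  byte[6]=0x03 cont=0 payload=0x03=3: acc |= 3<<21 -> acc=7830107 shift=28 [end]
Varint 2: bytes[3:7] = DB F4 DD 03 -> value 7830107 (4 byte(s))
  byte[7]=0xA4 cont=1 payload=0x24=36: acc |= 36<<0 -> acc=36 shift=7
  byte[8]=0xB2 cont=1 payload=0x32=50: acc |= 50<<7 -> acc=6436 shift=14
  byte[9]=0x60 cont=0 payload=0x60=96: acc |= 96<<14 -> acc=1579300 shift=21 [end]
Varint 3: bytes[7:10] = A4 B2 60 -> value 1579300 (3 byte(s))
  byte[10]=0xCB cont=1 payload=0x4B=75: acc |= 75<<0 -> acc=75 shift=7
  byte[11]=0x90 cont=1 payload=0x10=16: acc |= 16<<7 -> acc=2123 shift=14
  byte[12]=0x8C cont=1 payload=0x0C=12: acc |= 12<<14 -> acc=198731 shift=21
  byte[13]=0x6F cont=0 payload=0x6F=111: acc |= 111<<21 -> acc=232982603 shift=28 [end]
Varint 4: bytes[10:14] = CB 90 8C 6F -> value 232982603 (4 byte(s))
  byte[14]=0x99 cont=1 payload=0x19=25: acc |= 25<<0 -> acc=25 shift=7
  byte[15]=0x8F cont=1 payload=0x0F=15: acc |= 15<<7 -> acc=1945 shift=14
  byte[16]=0x2C cont=0 payload=0x2C=44: acc |= 44<<14 -> acc=722841 shift=21 [end]
Varint 5: bytes[14:17] = 99 8F 2C -> value 722841 (3 byte(s))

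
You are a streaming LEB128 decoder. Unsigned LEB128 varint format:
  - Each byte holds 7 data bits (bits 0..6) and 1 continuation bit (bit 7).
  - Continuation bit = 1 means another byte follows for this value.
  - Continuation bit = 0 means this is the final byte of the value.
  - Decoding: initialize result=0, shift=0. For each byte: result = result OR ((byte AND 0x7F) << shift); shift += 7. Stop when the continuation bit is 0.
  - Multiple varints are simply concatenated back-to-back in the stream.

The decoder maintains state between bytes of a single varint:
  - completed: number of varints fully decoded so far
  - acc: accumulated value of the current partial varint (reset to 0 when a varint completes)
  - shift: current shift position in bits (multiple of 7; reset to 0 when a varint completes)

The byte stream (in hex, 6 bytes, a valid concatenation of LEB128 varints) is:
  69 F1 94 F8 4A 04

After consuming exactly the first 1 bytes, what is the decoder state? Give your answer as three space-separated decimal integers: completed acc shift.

byte[0]=0x69 cont=0 payload=0x69: varint #1 complete (value=105); reset -> completed=1 acc=0 shift=0

Answer: 1 0 0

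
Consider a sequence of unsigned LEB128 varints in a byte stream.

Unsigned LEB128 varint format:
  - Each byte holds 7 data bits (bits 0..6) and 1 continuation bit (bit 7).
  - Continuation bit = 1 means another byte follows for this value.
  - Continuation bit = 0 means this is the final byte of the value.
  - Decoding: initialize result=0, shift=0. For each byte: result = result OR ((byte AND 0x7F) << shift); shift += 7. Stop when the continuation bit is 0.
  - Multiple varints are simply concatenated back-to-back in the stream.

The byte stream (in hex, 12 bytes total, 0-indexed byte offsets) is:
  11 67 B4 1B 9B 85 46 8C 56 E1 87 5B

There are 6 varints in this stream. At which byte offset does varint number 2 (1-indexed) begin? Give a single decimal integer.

Answer: 1

Derivation:
  byte[0]=0x11 cont=0 payload=0x11=17: acc |= 17<<0 -> acc=17 shift=7 [end]
Varint 1: bytes[0:1] = 11 -> value 17 (1 byte(s))
  byte[1]=0x67 cont=0 payload=0x67=103: acc |= 103<<0 -> acc=103 shift=7 [end]
Varint 2: bytes[1:2] = 67 -> value 103 (1 byte(s))
  byte[2]=0xB4 cont=1 payload=0x34=52: acc |= 52<<0 -> acc=52 shift=7
  byte[3]=0x1B cont=0 payload=0x1B=27: acc |= 27<<7 -> acc=3508 shift=14 [end]
Varint 3: bytes[2:4] = B4 1B -> value 3508 (2 byte(s))
  byte[4]=0x9B cont=1 payload=0x1B=27: acc |= 27<<0 -> acc=27 shift=7
  byte[5]=0x85 cont=1 payload=0x05=5: acc |= 5<<7 -> acc=667 shift=14
  byte[6]=0x46 cont=0 payload=0x46=70: acc |= 70<<14 -> acc=1147547 shift=21 [end]
Varint 4: bytes[4:7] = 9B 85 46 -> value 1147547 (3 byte(s))
  byte[7]=0x8C cont=1 payload=0x0C=12: acc |= 12<<0 -> acc=12 shift=7
  byte[8]=0x56 cont=0 payload=0x56=86: acc |= 86<<7 -> acc=11020 shift=14 [end]
Varint 5: bytes[7:9] = 8C 56 -> value 11020 (2 byte(s))
  byte[9]=0xE1 cont=1 payload=0x61=97: acc |= 97<<0 -> acc=97 shift=7
  byte[10]=0x87 cont=1 payload=0x07=7: acc |= 7<<7 -> acc=993 shift=14
  byte[11]=0x5B cont=0 payload=0x5B=91: acc |= 91<<14 -> acc=1491937 shift=21 [end]
Varint 6: bytes[9:12] = E1 87 5B -> value 1491937 (3 byte(s))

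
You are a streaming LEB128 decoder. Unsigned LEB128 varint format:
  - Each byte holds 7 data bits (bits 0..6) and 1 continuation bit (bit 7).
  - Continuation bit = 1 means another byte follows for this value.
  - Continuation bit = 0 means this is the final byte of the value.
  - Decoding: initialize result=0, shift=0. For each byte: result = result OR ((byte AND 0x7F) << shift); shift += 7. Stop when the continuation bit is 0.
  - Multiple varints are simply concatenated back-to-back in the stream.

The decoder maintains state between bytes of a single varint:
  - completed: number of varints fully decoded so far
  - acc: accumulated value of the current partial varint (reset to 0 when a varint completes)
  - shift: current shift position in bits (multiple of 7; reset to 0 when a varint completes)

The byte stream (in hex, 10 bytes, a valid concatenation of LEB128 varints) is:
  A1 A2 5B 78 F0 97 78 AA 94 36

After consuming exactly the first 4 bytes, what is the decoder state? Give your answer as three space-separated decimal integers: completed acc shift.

Answer: 2 0 0

Derivation:
byte[0]=0xA1 cont=1 payload=0x21: acc |= 33<<0 -> completed=0 acc=33 shift=7
byte[1]=0xA2 cont=1 payload=0x22: acc |= 34<<7 -> completed=0 acc=4385 shift=14
byte[2]=0x5B cont=0 payload=0x5B: varint #1 complete (value=1495329); reset -> completed=1 acc=0 shift=0
byte[3]=0x78 cont=0 payload=0x78: varint #2 complete (value=120); reset -> completed=2 acc=0 shift=0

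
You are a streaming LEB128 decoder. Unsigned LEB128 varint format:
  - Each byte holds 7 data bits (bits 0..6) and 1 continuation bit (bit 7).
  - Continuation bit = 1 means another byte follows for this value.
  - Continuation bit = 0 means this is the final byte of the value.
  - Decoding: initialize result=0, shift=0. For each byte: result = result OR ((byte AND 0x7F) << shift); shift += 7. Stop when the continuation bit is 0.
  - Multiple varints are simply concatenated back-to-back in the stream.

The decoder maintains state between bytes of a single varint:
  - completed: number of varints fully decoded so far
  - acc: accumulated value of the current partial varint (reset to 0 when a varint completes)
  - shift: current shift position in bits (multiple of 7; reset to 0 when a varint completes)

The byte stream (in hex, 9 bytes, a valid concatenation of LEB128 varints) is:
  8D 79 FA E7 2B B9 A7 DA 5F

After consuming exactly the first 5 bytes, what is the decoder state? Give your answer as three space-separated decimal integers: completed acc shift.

byte[0]=0x8D cont=1 payload=0x0D: acc |= 13<<0 -> completed=0 acc=13 shift=7
byte[1]=0x79 cont=0 payload=0x79: varint #1 complete (value=15501); reset -> completed=1 acc=0 shift=0
byte[2]=0xFA cont=1 payload=0x7A: acc |= 122<<0 -> completed=1 acc=122 shift=7
byte[3]=0xE7 cont=1 payload=0x67: acc |= 103<<7 -> completed=1 acc=13306 shift=14
byte[4]=0x2B cont=0 payload=0x2B: varint #2 complete (value=717818); reset -> completed=2 acc=0 shift=0

Answer: 2 0 0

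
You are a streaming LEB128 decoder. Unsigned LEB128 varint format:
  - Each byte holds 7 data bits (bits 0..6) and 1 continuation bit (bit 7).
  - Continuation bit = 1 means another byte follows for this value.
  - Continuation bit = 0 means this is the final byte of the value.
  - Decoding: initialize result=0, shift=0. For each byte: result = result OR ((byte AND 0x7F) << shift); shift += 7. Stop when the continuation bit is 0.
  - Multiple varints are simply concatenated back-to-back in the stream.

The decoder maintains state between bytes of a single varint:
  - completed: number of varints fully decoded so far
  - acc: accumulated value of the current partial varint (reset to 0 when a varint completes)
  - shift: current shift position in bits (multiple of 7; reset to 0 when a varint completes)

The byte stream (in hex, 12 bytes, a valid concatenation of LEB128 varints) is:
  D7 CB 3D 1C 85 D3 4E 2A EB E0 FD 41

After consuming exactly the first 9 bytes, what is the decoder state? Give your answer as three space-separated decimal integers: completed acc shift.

Answer: 4 107 7

Derivation:
byte[0]=0xD7 cont=1 payload=0x57: acc |= 87<<0 -> completed=0 acc=87 shift=7
byte[1]=0xCB cont=1 payload=0x4B: acc |= 75<<7 -> completed=0 acc=9687 shift=14
byte[2]=0x3D cont=0 payload=0x3D: varint #1 complete (value=1009111); reset -> completed=1 acc=0 shift=0
byte[3]=0x1C cont=0 payload=0x1C: varint #2 complete (value=28); reset -> completed=2 acc=0 shift=0
byte[4]=0x85 cont=1 payload=0x05: acc |= 5<<0 -> completed=2 acc=5 shift=7
byte[5]=0xD3 cont=1 payload=0x53: acc |= 83<<7 -> completed=2 acc=10629 shift=14
byte[6]=0x4E cont=0 payload=0x4E: varint #3 complete (value=1288581); reset -> completed=3 acc=0 shift=0
byte[7]=0x2A cont=0 payload=0x2A: varint #4 complete (value=42); reset -> completed=4 acc=0 shift=0
byte[8]=0xEB cont=1 payload=0x6B: acc |= 107<<0 -> completed=4 acc=107 shift=7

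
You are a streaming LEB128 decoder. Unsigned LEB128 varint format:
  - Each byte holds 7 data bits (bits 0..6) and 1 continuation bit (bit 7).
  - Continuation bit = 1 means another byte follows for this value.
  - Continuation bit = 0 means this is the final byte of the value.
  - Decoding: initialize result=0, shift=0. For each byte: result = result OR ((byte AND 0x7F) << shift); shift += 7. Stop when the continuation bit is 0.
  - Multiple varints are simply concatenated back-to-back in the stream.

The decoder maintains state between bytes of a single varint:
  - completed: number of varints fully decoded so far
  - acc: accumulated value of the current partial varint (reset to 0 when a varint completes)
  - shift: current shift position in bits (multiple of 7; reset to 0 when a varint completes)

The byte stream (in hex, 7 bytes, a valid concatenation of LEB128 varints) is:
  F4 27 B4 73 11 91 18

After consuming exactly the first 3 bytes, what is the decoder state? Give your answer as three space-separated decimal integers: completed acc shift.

byte[0]=0xF4 cont=1 payload=0x74: acc |= 116<<0 -> completed=0 acc=116 shift=7
byte[1]=0x27 cont=0 payload=0x27: varint #1 complete (value=5108); reset -> completed=1 acc=0 shift=0
byte[2]=0xB4 cont=1 payload=0x34: acc |= 52<<0 -> completed=1 acc=52 shift=7

Answer: 1 52 7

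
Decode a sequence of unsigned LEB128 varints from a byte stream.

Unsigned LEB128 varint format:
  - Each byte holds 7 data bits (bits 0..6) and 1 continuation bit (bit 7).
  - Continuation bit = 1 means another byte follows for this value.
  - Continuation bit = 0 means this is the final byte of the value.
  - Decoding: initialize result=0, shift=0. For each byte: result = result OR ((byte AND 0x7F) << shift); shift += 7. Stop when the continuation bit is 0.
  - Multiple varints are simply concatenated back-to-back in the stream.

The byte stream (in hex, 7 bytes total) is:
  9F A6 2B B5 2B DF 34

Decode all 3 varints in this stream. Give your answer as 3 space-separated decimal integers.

Answer: 709407 5557 6751

Derivation:
  byte[0]=0x9F cont=1 payload=0x1F=31: acc |= 31<<0 -> acc=31 shift=7
  byte[1]=0xA6 cont=1 payload=0x26=38: acc |= 38<<7 -> acc=4895 shift=14
  byte[2]=0x2B cont=0 payload=0x2B=43: acc |= 43<<14 -> acc=709407 shift=21 [end]
Varint 1: bytes[0:3] = 9F A6 2B -> value 709407 (3 byte(s))
  byte[3]=0xB5 cont=1 payload=0x35=53: acc |= 53<<0 -> acc=53 shift=7
  byte[4]=0x2B cont=0 payload=0x2B=43: acc |= 43<<7 -> acc=5557 shift=14 [end]
Varint 2: bytes[3:5] = B5 2B -> value 5557 (2 byte(s))
  byte[5]=0xDF cont=1 payload=0x5F=95: acc |= 95<<0 -> acc=95 shift=7
  byte[6]=0x34 cont=0 payload=0x34=52: acc |= 52<<7 -> acc=6751 shift=14 [end]
Varint 3: bytes[5:7] = DF 34 -> value 6751 (2 byte(s))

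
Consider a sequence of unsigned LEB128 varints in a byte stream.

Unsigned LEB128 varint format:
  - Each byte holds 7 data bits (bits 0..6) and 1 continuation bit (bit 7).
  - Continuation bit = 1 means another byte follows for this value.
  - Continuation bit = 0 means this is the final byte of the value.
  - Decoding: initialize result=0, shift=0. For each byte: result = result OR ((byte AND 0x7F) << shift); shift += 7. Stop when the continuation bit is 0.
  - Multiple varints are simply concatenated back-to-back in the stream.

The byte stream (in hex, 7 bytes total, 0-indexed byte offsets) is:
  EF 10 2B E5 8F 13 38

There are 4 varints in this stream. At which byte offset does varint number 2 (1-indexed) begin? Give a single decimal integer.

  byte[0]=0xEF cont=1 payload=0x6F=111: acc |= 111<<0 -> acc=111 shift=7
  byte[1]=0x10 cont=0 payload=0x10=16: acc |= 16<<7 -> acc=2159 shift=14 [end]
Varint 1: bytes[0:2] = EF 10 -> value 2159 (2 byte(s))
  byte[2]=0x2B cont=0 payload=0x2B=43: acc |= 43<<0 -> acc=43 shift=7 [end]
Varint 2: bytes[2:3] = 2B -> value 43 (1 byte(s))
  byte[3]=0xE5 cont=1 payload=0x65=101: acc |= 101<<0 -> acc=101 shift=7
  byte[4]=0x8F cont=1 payload=0x0F=15: acc |= 15<<7 -> acc=2021 shift=14
  byte[5]=0x13 cont=0 payload=0x13=19: acc |= 19<<14 -> acc=313317 shift=21 [end]
Varint 3: bytes[3:6] = E5 8F 13 -> value 313317 (3 byte(s))
  byte[6]=0x38 cont=0 payload=0x38=56: acc |= 56<<0 -> acc=56 shift=7 [end]
Varint 4: bytes[6:7] = 38 -> value 56 (1 byte(s))

Answer: 2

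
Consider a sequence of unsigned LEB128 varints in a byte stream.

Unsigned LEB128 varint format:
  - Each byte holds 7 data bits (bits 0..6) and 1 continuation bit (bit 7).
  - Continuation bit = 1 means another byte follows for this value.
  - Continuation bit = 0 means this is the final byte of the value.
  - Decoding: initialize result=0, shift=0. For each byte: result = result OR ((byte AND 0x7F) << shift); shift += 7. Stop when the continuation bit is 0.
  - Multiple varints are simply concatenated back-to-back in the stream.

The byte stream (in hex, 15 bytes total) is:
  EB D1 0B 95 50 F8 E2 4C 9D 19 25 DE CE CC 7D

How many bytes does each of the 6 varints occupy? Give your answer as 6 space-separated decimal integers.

Answer: 3 2 3 2 1 4

Derivation:
  byte[0]=0xEB cont=1 payload=0x6B=107: acc |= 107<<0 -> acc=107 shift=7
  byte[1]=0xD1 cont=1 payload=0x51=81: acc |= 81<<7 -> acc=10475 shift=14
  byte[2]=0x0B cont=0 payload=0x0B=11: acc |= 11<<14 -> acc=190699 shift=21 [end]
Varint 1: bytes[0:3] = EB D1 0B -> value 190699 (3 byte(s))
  byte[3]=0x95 cont=1 payload=0x15=21: acc |= 21<<0 -> acc=21 shift=7
  byte[4]=0x50 cont=0 payload=0x50=80: acc |= 80<<7 -> acc=10261 shift=14 [end]
Varint 2: bytes[3:5] = 95 50 -> value 10261 (2 byte(s))
  byte[5]=0xF8 cont=1 payload=0x78=120: acc |= 120<<0 -> acc=120 shift=7
  byte[6]=0xE2 cont=1 payload=0x62=98: acc |= 98<<7 -> acc=12664 shift=14
  byte[7]=0x4C cont=0 payload=0x4C=76: acc |= 76<<14 -> acc=1257848 shift=21 [end]
Varint 3: bytes[5:8] = F8 E2 4C -> value 1257848 (3 byte(s))
  byte[8]=0x9D cont=1 payload=0x1D=29: acc |= 29<<0 -> acc=29 shift=7
  byte[9]=0x19 cont=0 payload=0x19=25: acc |= 25<<7 -> acc=3229 shift=14 [end]
Varint 4: bytes[8:10] = 9D 19 -> value 3229 (2 byte(s))
  byte[10]=0x25 cont=0 payload=0x25=37: acc |= 37<<0 -> acc=37 shift=7 [end]
Varint 5: bytes[10:11] = 25 -> value 37 (1 byte(s))
  byte[11]=0xDE cont=1 payload=0x5E=94: acc |= 94<<0 -> acc=94 shift=7
  byte[12]=0xCE cont=1 payload=0x4E=78: acc |= 78<<7 -> acc=10078 shift=14
  byte[13]=0xCC cont=1 payload=0x4C=76: acc |= 76<<14 -> acc=1255262 shift=21
  byte[14]=0x7D cont=0 payload=0x7D=125: acc |= 125<<21 -> acc=263399262 shift=28 [end]
Varint 6: bytes[11:15] = DE CE CC 7D -> value 263399262 (4 byte(s))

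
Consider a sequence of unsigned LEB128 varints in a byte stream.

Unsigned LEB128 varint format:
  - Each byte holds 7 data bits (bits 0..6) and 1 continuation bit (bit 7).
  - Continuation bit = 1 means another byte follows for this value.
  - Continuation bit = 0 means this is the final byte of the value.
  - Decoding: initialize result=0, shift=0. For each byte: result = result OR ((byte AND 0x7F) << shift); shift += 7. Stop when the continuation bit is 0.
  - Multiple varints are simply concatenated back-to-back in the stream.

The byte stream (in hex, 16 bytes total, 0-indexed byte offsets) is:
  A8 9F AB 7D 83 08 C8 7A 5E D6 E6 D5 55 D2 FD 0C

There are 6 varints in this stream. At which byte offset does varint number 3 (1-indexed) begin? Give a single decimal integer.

Answer: 6

Derivation:
  byte[0]=0xA8 cont=1 payload=0x28=40: acc |= 40<<0 -> acc=40 shift=7
  byte[1]=0x9F cont=1 payload=0x1F=31: acc |= 31<<7 -> acc=4008 shift=14
  byte[2]=0xAB cont=1 payload=0x2B=43: acc |= 43<<14 -> acc=708520 shift=21
  byte[3]=0x7D cont=0 payload=0x7D=125: acc |= 125<<21 -> acc=262852520 shift=28 [end]
Varint 1: bytes[0:4] = A8 9F AB 7D -> value 262852520 (4 byte(s))
  byte[4]=0x83 cont=1 payload=0x03=3: acc |= 3<<0 -> acc=3 shift=7
  byte[5]=0x08 cont=0 payload=0x08=8: acc |= 8<<7 -> acc=1027 shift=14 [end]
Varint 2: bytes[4:6] = 83 08 -> value 1027 (2 byte(s))
  byte[6]=0xC8 cont=1 payload=0x48=72: acc |= 72<<0 -> acc=72 shift=7
  byte[7]=0x7A cont=0 payload=0x7A=122: acc |= 122<<7 -> acc=15688 shift=14 [end]
Varint 3: bytes[6:8] = C8 7A -> value 15688 (2 byte(s))
  byte[8]=0x5E cont=0 payload=0x5E=94: acc |= 94<<0 -> acc=94 shift=7 [end]
Varint 4: bytes[8:9] = 5E -> value 94 (1 byte(s))
  byte[9]=0xD6 cont=1 payload=0x56=86: acc |= 86<<0 -> acc=86 shift=7
  byte[10]=0xE6 cont=1 payload=0x66=102: acc |= 102<<7 -> acc=13142 shift=14
  byte[11]=0xD5 cont=1 payload=0x55=85: acc |= 85<<14 -> acc=1405782 shift=21
  byte[12]=0x55 cont=0 payload=0x55=85: acc |= 85<<21 -> acc=179663702 shift=28 [end]
Varint 5: bytes[9:13] = D6 E6 D5 55 -> value 179663702 (4 byte(s))
  byte[13]=0xD2 cont=1 payload=0x52=82: acc |= 82<<0 -> acc=82 shift=7
  byte[14]=0xFD cont=1 payload=0x7D=125: acc |= 125<<7 -> acc=16082 shift=14
  byte[15]=0x0C cont=0 payload=0x0C=12: acc |= 12<<14 -> acc=212690 shift=21 [end]
Varint 6: bytes[13:16] = D2 FD 0C -> value 212690 (3 byte(s))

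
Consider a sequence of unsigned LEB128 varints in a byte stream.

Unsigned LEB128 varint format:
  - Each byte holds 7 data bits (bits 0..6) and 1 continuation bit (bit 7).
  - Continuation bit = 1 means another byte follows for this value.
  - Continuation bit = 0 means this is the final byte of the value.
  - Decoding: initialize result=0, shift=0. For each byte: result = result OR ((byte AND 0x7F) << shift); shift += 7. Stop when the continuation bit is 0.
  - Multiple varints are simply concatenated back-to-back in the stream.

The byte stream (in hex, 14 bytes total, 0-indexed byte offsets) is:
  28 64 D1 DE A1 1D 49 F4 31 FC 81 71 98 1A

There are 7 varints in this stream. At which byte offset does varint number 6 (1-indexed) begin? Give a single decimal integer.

Answer: 9

Derivation:
  byte[0]=0x28 cont=0 payload=0x28=40: acc |= 40<<0 -> acc=40 shift=7 [end]
Varint 1: bytes[0:1] = 28 -> value 40 (1 byte(s))
  byte[1]=0x64 cont=0 payload=0x64=100: acc |= 100<<0 -> acc=100 shift=7 [end]
Varint 2: bytes[1:2] = 64 -> value 100 (1 byte(s))
  byte[2]=0xD1 cont=1 payload=0x51=81: acc |= 81<<0 -> acc=81 shift=7
  byte[3]=0xDE cont=1 payload=0x5E=94: acc |= 94<<7 -> acc=12113 shift=14
  byte[4]=0xA1 cont=1 payload=0x21=33: acc |= 33<<14 -> acc=552785 shift=21
  byte[5]=0x1D cont=0 payload=0x1D=29: acc |= 29<<21 -> acc=61370193 shift=28 [end]
Varint 3: bytes[2:6] = D1 DE A1 1D -> value 61370193 (4 byte(s))
  byte[6]=0x49 cont=0 payload=0x49=73: acc |= 73<<0 -> acc=73 shift=7 [end]
Varint 4: bytes[6:7] = 49 -> value 73 (1 byte(s))
  byte[7]=0xF4 cont=1 payload=0x74=116: acc |= 116<<0 -> acc=116 shift=7
  byte[8]=0x31 cont=0 payload=0x31=49: acc |= 49<<7 -> acc=6388 shift=14 [end]
Varint 5: bytes[7:9] = F4 31 -> value 6388 (2 byte(s))
  byte[9]=0xFC cont=1 payload=0x7C=124: acc |= 124<<0 -> acc=124 shift=7
  byte[10]=0x81 cont=1 payload=0x01=1: acc |= 1<<7 -> acc=252 shift=14
  byte[11]=0x71 cont=0 payload=0x71=113: acc |= 113<<14 -> acc=1851644 shift=21 [end]
Varint 6: bytes[9:12] = FC 81 71 -> value 1851644 (3 byte(s))
  byte[12]=0x98 cont=1 payload=0x18=24: acc |= 24<<0 -> acc=24 shift=7
  byte[13]=0x1A cont=0 payload=0x1A=26: acc |= 26<<7 -> acc=3352 shift=14 [end]
Varint 7: bytes[12:14] = 98 1A -> value 3352 (2 byte(s))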